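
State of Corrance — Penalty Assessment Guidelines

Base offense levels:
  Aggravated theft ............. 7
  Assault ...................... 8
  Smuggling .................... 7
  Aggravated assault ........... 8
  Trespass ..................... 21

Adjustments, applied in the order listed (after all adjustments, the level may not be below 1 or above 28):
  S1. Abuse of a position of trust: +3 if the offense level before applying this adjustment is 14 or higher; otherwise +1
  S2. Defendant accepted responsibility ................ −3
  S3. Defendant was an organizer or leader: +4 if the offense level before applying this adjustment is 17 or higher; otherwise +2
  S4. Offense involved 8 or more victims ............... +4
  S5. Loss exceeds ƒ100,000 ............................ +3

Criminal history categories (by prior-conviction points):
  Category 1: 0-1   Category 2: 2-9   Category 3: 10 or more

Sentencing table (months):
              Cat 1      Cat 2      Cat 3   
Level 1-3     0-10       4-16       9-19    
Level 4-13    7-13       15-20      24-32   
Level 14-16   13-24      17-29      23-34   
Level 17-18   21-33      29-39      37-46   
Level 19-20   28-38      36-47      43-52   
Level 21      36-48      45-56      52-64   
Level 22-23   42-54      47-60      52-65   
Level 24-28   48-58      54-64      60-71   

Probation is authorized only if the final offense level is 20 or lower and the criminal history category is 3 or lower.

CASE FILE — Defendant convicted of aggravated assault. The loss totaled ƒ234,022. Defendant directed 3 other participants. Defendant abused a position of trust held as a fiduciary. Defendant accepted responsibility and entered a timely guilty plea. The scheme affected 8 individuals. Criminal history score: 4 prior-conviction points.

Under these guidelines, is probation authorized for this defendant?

Yes

Base offense level for aggravated assault: 8.
S1 applies (level before this adjustment is 8 < 14, so +1): 8 + 1 = 9.
S2 applies: 9 − 3 = 6.
S3 applies (level before this adjustment is 6 < 17, so +2): 6 + 2 = 8.
S4 applies: 8 + 4 = 12.
S5 applies: 12 + 3 = 15.
Final offense level: 15.
Criminal history: 4 prior points → Category 2 (2-9).
Level 15 falls in the 14-16 band.
Grid: Level 14-16 × Category 2 = 17-29 months.
Probation check: level 15 ≤ 20 and category 2 ≤ 3 → eligible.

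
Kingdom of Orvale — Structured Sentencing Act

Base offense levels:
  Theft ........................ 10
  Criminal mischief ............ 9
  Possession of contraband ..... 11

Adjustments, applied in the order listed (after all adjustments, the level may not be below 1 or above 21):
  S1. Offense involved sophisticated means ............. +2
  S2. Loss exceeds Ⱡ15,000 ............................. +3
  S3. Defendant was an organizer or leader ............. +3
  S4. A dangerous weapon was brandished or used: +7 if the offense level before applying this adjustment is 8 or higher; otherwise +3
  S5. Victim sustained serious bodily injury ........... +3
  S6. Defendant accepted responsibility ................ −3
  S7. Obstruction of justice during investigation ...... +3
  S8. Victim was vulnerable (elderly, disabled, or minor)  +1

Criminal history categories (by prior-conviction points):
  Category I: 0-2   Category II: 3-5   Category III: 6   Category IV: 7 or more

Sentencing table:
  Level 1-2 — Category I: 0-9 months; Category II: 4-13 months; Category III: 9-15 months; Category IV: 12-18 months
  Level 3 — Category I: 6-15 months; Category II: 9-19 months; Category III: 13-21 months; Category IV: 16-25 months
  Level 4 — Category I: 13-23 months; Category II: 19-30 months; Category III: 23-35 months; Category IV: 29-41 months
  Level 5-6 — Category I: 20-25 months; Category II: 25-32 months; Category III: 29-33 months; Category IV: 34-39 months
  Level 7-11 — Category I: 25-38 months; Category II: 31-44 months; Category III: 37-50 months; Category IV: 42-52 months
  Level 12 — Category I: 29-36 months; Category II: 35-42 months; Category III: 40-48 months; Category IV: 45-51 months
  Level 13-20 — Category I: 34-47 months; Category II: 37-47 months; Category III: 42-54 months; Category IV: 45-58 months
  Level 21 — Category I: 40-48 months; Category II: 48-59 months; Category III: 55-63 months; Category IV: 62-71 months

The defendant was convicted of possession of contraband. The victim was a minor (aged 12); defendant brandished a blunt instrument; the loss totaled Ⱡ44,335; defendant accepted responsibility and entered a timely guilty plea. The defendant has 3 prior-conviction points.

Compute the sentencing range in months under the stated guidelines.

37-47 months

Base offense level for possession of contraband: 11.
S2 applies: 11 + 3 = 14.
S4 applies (level before this adjustment is 14 ≥ 8, so +7): 14 + 7 = 21.
S5 does not apply.
S6 applies: 21 − 3 = 18.
S7 does not apply.
S8 applies: 18 + 1 = 19.
Final offense level: 19.
Criminal history: 3 prior points → Category II (3-5).
Level 19 falls in the 13-20 band.
Grid: Level 13-20 × Category II = 37-47 months.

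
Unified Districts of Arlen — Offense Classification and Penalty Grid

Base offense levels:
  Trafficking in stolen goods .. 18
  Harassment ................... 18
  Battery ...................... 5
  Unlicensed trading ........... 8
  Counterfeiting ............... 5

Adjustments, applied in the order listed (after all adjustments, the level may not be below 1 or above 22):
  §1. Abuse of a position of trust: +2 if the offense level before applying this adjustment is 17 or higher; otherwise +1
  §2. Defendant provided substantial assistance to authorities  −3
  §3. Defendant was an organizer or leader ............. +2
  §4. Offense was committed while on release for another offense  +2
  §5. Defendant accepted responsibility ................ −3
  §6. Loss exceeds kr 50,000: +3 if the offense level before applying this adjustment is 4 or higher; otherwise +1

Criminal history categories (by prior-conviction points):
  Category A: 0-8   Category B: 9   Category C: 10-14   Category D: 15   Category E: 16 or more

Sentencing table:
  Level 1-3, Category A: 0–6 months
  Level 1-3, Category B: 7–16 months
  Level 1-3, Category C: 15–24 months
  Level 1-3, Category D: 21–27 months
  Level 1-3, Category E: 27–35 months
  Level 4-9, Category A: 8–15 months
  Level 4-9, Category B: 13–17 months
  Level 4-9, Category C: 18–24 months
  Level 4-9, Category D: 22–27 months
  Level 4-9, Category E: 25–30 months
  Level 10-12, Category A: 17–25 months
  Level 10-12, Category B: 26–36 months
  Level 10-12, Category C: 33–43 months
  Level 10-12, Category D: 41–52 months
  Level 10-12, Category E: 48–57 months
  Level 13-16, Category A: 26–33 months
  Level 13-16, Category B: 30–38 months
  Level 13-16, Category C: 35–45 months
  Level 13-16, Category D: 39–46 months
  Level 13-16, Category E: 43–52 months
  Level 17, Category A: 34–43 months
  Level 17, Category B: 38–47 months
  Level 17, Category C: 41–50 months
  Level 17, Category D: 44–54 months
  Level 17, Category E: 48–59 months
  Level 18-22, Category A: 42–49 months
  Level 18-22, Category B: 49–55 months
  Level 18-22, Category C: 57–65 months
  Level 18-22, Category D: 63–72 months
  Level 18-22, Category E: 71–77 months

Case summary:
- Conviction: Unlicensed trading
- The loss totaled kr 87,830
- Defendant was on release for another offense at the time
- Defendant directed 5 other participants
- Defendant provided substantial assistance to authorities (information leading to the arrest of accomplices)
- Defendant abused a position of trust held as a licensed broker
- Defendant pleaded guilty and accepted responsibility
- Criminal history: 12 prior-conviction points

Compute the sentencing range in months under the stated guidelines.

Base offense level for unlicensed trading: 8.
§1 applies (level before this adjustment is 8 < 17, so +1): 8 + 1 = 9.
§2 applies: 9 − 3 = 6.
§3 applies: 6 + 2 = 8.
§4 applies: 8 + 2 = 10.
§5 applies: 10 − 3 = 7.
§6 applies (level before this adjustment is 7 ≥ 4, so +3): 7 + 3 = 10.
Final offense level: 10.
Criminal history: 12 prior points → Category C (10-14).
Level 10 falls in the 10-12 band.
Grid: Level 10-12 × Category C = 33-43 months.

33-43 months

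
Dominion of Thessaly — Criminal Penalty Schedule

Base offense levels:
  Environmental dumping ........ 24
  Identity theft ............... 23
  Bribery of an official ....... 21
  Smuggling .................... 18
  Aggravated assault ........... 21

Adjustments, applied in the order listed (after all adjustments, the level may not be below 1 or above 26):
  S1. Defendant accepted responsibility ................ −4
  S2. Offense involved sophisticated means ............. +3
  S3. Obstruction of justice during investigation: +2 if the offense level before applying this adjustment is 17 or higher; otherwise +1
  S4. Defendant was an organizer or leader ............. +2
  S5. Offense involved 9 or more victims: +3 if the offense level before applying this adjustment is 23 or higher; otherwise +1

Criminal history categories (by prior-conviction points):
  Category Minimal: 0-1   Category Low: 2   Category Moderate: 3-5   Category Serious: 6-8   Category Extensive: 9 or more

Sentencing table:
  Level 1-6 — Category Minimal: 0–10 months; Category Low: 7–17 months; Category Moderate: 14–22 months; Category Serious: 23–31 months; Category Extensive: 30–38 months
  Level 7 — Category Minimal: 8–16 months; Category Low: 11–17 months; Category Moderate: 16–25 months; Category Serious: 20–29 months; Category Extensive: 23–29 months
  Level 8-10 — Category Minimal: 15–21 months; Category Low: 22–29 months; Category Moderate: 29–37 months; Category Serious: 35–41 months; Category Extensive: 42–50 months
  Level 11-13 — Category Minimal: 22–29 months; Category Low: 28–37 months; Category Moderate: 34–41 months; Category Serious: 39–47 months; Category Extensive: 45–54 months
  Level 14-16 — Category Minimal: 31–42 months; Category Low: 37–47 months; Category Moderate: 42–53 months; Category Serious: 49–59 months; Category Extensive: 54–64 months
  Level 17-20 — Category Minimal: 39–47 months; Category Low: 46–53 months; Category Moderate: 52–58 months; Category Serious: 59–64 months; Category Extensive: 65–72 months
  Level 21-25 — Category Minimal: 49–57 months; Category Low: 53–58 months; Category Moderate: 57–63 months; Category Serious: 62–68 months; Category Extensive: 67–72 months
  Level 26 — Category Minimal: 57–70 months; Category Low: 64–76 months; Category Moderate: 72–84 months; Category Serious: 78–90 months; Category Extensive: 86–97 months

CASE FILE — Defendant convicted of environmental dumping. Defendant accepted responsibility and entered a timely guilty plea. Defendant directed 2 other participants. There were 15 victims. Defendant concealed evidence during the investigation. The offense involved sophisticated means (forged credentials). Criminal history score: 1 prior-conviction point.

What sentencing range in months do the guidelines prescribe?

Base offense level for environmental dumping: 24.
S1 applies: 24 − 4 = 20.
S2 applies: 20 + 3 = 23.
S3 applies (level before this adjustment is 23 ≥ 17, so +2): 23 + 2 = 25.
S4 applies: 25 + 2 = 27.
S5 applies (level before this adjustment is 27 ≥ 23, so +3): 27 + 3 = 30.
Level 30 exceeds the maximum of 26; capped at 26.
Final offense level: 26.
Criminal history: 1 prior point → Category Minimal (0-1).
Level 26 falls in the 26 band.
Grid: Level 26 × Category Minimal = 57-70 months.

57-70 months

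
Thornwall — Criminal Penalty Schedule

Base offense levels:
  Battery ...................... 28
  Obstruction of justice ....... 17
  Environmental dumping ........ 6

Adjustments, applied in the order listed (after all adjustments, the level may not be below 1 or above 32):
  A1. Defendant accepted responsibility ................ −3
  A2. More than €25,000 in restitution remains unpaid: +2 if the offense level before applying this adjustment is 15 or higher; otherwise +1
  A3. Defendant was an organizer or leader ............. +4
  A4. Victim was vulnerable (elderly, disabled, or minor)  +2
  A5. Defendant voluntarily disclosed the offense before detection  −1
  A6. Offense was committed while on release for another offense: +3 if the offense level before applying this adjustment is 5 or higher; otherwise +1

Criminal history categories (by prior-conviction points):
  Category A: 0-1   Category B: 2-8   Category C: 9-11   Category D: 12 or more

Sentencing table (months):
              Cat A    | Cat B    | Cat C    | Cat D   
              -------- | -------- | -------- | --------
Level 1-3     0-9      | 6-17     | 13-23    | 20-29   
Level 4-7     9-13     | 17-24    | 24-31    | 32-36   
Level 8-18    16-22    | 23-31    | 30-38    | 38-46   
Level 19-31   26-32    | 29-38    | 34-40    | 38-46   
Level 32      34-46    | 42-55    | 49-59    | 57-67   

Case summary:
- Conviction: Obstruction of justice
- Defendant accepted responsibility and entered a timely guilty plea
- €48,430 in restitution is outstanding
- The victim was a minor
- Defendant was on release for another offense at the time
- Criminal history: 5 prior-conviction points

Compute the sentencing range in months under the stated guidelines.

Base offense level for obstruction of justice: 17.
A1 applies: 17 − 3 = 14.
A2 applies (level before this adjustment is 14 < 15, so +1): 14 + 1 = 15.
A3 does not apply.
A4 applies: 15 + 2 = 17.
A5 does not apply.
A6 applies (level before this adjustment is 17 ≥ 5, so +3): 17 + 3 = 20.
Final offense level: 20.
Criminal history: 5 prior points → Category B (2-8).
Level 20 falls in the 19-31 band.
Grid: Level 19-31 × Category B = 29-38 months.

29-38 months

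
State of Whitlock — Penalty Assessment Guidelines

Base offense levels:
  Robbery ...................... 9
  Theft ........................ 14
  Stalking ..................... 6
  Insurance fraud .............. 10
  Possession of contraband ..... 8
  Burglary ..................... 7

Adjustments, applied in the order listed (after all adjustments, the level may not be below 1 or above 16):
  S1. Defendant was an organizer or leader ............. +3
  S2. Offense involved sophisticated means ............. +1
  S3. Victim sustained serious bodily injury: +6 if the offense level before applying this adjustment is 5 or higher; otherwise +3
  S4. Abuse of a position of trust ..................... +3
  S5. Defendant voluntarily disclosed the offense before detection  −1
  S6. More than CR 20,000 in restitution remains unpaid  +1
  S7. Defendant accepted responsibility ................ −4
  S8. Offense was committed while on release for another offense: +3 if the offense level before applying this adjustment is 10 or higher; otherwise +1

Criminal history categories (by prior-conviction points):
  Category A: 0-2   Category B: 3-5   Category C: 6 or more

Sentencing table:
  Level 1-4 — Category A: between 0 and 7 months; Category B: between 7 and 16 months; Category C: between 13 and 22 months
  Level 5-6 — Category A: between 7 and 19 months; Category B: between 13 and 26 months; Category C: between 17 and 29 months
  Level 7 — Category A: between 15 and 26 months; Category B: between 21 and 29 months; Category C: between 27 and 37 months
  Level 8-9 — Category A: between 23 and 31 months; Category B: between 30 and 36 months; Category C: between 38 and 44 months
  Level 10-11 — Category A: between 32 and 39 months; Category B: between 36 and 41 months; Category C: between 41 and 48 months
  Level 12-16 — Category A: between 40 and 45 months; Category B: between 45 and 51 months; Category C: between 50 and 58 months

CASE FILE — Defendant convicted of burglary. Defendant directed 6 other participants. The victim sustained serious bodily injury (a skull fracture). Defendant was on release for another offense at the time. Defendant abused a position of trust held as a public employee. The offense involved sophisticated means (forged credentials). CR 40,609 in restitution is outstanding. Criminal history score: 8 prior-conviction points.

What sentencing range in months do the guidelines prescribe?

Base offense level for burglary: 7.
S1 applies: 7 + 3 = 10.
S2 applies: 10 + 1 = 11.
S3 applies (level before this adjustment is 11 ≥ 5, so +6): 11 + 6 = 17.
S4 applies: 17 + 3 = 20.
S6 applies: 20 + 1 = 21.
S8 applies (level before this adjustment is 21 ≥ 10, so +3): 21 + 3 = 24.
Level 24 exceeds the maximum of 16; capped at 16.
Final offense level: 16.
Criminal history: 8 prior points → Category C (6+).
Level 16 falls in the 12-16 band.
Grid: Level 12-16 × Category C = 50-58 months.

50-58 months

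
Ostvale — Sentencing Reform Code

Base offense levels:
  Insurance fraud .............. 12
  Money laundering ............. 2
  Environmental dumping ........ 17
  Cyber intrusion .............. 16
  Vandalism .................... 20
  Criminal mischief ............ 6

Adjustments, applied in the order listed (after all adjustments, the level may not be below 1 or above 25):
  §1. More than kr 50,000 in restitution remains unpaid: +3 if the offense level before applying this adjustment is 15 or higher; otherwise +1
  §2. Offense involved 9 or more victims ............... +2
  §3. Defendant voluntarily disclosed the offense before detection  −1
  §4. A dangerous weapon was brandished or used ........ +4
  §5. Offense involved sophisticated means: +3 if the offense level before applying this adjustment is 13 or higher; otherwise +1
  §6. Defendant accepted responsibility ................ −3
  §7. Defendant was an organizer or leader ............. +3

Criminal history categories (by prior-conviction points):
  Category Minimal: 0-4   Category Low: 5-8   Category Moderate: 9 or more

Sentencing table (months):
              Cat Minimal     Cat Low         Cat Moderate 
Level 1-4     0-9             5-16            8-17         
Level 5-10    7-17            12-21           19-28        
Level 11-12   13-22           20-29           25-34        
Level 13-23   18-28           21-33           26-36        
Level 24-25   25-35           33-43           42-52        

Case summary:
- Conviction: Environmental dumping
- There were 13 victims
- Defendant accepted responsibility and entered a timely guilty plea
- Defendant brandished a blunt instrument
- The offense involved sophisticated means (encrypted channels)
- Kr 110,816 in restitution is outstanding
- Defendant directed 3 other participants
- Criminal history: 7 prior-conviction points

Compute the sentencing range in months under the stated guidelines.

33-43 months

Base offense level for environmental dumping: 17.
§1 applies (level before this adjustment is 17 ≥ 15, so +3): 17 + 3 = 20.
§2 applies: 20 + 2 = 22.
§3 does not apply.
§4 applies: 22 + 4 = 26.
§5 applies (level before this adjustment is 26 ≥ 13, so +3): 26 + 3 = 29.
§6 applies: 29 − 3 = 26.
§7 applies: 26 + 3 = 29.
Level 29 exceeds the maximum of 25; capped at 25.
Final offense level: 25.
Criminal history: 7 prior points → Category Low (5-8).
Level 25 falls in the 24-25 band.
Grid: Level 24-25 × Category Low = 33-43 months.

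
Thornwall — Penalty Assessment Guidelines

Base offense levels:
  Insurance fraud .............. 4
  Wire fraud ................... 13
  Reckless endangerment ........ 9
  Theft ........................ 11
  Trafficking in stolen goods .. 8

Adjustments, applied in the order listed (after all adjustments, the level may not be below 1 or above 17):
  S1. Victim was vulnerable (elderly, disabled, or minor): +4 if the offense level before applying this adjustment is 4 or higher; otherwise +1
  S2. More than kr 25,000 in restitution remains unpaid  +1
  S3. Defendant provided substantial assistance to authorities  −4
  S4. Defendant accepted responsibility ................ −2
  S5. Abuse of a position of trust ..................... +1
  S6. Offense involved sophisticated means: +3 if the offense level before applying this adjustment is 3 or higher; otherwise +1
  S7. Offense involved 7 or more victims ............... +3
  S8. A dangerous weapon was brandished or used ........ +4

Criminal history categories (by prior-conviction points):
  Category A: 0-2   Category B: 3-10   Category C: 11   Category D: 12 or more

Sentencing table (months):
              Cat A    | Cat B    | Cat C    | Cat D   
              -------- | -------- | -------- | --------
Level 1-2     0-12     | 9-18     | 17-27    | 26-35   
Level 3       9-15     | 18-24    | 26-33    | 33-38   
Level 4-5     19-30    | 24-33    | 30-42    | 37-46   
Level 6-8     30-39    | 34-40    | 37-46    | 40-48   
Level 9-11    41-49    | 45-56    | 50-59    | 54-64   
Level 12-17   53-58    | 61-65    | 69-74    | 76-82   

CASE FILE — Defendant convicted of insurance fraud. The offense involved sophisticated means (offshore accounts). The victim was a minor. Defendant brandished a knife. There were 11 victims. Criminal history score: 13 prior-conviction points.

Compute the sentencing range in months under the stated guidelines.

Base offense level for insurance fraud: 4.
S1 applies (level before this adjustment is 4 ≥ 4, so +4): 4 + 4 = 8.
S3 does not apply.
S6 applies (level before this adjustment is 8 ≥ 3, so +3): 8 + 3 = 11.
S7 applies: 11 + 3 = 14.
S8 applies: 14 + 4 = 18.
Level 18 exceeds the maximum of 17; capped at 17.
Final offense level: 17.
Criminal history: 13 prior points → Category D (12+).
Level 17 falls in the 12-17 band.
Grid: Level 12-17 × Category D = 76-82 months.

76-82 months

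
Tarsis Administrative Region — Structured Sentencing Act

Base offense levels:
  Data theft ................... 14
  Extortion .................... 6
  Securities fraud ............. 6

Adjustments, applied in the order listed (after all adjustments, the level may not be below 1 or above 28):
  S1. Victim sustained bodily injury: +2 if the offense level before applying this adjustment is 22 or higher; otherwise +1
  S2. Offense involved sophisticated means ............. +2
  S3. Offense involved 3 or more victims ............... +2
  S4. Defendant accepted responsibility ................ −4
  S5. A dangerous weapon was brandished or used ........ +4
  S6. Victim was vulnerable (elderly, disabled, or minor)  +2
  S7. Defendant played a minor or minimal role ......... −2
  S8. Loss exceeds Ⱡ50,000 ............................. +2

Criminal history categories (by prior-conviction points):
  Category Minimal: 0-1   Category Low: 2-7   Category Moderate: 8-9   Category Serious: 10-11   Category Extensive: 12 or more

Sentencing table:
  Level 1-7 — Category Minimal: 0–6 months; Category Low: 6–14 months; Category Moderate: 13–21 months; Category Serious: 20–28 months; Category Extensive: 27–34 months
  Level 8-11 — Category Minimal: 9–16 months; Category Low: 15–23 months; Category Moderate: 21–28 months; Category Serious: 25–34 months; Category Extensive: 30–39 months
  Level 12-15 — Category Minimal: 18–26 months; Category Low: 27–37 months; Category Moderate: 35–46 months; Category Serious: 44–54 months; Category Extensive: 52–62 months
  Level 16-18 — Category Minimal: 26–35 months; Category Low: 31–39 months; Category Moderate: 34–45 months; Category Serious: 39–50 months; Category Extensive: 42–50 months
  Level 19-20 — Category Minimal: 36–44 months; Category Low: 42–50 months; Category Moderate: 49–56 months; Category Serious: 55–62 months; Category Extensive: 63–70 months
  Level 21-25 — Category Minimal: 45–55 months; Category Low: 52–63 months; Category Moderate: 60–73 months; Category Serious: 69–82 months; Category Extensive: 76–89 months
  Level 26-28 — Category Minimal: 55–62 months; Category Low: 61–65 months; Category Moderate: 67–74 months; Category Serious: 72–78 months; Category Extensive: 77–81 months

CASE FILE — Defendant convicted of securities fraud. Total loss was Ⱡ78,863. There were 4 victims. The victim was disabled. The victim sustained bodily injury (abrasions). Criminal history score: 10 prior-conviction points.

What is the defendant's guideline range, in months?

44-54 months

Base offense level for securities fraud: 6.
S1 applies (level before this adjustment is 6 < 22, so +1): 6 + 1 = 7.
S3 applies: 7 + 2 = 9.
S4 does not apply.
S5 does not apply.
S6 applies: 9 + 2 = 11.
S7 does not apply.
S8 applies: 11 + 2 = 13.
Final offense level: 13.
Criminal history: 10 prior points → Category Serious (10-11).
Level 13 falls in the 12-15 band.
Grid: Level 12-15 × Category Serious = 44-54 months.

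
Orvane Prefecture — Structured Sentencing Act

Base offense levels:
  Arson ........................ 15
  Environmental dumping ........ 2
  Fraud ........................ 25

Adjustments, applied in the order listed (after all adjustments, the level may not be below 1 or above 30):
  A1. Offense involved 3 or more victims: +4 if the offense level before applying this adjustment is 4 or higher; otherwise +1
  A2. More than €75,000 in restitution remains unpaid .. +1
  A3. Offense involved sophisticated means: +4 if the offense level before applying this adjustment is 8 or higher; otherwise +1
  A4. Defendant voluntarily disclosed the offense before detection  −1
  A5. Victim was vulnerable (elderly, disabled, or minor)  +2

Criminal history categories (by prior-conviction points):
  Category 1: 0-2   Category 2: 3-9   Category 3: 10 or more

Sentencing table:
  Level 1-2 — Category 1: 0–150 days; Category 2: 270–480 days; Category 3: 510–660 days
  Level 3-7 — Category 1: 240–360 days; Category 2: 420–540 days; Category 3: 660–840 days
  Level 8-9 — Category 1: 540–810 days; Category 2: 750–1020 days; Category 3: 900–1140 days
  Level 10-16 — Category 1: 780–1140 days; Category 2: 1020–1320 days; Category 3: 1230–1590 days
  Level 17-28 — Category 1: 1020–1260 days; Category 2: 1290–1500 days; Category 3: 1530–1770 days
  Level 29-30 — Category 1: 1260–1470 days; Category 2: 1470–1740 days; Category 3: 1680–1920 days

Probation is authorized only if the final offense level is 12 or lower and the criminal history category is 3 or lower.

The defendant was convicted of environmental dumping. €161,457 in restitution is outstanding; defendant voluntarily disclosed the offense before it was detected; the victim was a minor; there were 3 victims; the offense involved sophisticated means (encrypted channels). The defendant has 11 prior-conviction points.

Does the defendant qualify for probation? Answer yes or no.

Yes

Base offense level for environmental dumping: 2.
A1 applies (level before this adjustment is 2 < 4, so +1): 2 + 1 = 3.
A2 applies: 3 + 1 = 4.
A3 applies (level before this adjustment is 4 < 8, so +1): 4 + 1 = 5.
A4 applies: 5 − 1 = 4.
A5 applies: 4 + 2 = 6.
Final offense level: 6.
Criminal history: 11 prior points → Category 3 (10+).
Level 6 falls in the 3-7 band.
Grid: Level 3-7 × Category 3 = 660-840 days.
Probation check: level 6 ≤ 12 and category 3 ≤ 3 → eligible.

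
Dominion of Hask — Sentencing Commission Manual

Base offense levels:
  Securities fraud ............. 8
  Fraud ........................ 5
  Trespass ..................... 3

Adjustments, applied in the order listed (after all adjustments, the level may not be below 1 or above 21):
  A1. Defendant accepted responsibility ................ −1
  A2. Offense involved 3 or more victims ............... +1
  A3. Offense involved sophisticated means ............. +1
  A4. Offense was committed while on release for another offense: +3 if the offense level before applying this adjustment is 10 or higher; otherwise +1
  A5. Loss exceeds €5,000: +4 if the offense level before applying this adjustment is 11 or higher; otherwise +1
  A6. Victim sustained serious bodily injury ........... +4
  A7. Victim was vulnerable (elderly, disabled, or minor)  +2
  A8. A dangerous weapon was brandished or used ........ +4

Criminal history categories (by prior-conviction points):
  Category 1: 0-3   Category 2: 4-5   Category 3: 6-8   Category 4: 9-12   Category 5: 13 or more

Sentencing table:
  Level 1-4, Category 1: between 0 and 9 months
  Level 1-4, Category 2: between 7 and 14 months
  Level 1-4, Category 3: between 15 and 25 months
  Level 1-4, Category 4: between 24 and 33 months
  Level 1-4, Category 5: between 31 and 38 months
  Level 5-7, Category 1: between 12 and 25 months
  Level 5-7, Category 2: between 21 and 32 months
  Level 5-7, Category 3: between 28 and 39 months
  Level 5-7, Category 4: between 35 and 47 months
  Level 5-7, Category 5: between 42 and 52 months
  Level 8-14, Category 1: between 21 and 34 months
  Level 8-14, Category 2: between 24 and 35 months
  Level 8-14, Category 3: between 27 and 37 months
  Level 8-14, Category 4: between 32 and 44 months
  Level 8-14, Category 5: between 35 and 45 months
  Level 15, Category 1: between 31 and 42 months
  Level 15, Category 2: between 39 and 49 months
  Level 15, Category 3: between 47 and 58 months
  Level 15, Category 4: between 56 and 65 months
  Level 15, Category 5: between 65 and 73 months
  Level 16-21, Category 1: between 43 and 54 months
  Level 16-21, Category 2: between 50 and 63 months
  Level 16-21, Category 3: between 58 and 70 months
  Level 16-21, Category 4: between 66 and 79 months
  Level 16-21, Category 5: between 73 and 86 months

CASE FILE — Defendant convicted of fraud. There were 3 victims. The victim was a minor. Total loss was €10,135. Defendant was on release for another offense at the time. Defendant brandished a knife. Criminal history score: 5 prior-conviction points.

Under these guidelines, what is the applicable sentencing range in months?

Base offense level for fraud: 5.
A1 does not apply.
A2 applies: 5 + 1 = 6.
A4 applies (level before this adjustment is 6 < 10, so +1): 6 + 1 = 7.
A5 applies (level before this adjustment is 7 < 11, so +1): 7 + 1 = 8.
A7 applies: 8 + 2 = 10.
A8 applies: 10 + 4 = 14.
Final offense level: 14.
Criminal history: 5 prior points → Category 2 (4-5).
Level 14 falls in the 8-14 band.
Grid: Level 8-14 × Category 2 = 24-35 months.

24-35 months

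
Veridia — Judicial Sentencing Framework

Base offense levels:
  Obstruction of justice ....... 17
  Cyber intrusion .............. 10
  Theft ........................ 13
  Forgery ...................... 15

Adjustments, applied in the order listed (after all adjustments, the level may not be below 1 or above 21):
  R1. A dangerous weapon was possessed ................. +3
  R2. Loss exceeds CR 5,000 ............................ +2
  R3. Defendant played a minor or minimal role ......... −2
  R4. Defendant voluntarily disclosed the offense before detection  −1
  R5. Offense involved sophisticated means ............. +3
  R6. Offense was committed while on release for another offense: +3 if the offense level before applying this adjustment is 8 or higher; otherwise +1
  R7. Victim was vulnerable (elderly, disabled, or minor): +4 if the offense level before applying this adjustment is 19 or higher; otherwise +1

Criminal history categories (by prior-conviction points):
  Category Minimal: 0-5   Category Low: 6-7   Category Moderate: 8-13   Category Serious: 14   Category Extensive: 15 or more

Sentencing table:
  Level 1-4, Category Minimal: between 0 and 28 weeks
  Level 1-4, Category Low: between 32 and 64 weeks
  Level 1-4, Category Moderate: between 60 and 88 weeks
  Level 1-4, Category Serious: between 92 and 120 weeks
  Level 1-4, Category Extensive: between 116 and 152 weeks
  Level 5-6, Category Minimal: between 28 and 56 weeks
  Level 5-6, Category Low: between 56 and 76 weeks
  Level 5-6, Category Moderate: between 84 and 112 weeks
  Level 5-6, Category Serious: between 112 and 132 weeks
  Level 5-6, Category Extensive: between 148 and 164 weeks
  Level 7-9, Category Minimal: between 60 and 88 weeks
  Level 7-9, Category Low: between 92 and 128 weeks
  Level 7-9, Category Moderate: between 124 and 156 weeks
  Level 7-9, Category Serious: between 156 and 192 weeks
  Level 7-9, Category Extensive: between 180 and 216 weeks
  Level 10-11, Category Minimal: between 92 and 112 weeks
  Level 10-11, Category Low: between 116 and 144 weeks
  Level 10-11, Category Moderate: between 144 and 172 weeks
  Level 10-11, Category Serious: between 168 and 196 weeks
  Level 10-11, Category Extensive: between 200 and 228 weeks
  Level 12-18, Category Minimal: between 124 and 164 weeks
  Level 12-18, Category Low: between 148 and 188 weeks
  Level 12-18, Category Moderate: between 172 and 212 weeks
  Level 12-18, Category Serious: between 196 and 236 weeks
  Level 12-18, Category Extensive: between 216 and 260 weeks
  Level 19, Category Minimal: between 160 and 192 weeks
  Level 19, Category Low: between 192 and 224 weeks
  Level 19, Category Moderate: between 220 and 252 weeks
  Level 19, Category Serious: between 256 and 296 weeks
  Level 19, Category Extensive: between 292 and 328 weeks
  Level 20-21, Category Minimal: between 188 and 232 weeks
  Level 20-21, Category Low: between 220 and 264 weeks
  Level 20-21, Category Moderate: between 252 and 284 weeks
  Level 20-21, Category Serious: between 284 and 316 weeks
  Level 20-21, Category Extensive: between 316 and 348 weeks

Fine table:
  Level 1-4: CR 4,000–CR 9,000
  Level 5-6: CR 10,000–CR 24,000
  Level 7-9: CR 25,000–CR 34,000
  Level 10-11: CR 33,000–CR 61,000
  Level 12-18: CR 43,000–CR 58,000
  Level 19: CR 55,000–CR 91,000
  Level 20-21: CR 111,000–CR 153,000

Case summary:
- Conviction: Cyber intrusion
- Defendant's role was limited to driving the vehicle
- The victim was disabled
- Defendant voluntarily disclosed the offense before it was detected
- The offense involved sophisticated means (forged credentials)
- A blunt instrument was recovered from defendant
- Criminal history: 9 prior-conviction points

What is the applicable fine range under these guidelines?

CR 43,000–CR 58,000

Base offense level for cyber intrusion: 10.
R1 applies: 10 + 3 = 13.
R3 applies: 13 − 2 = 11.
R4 applies: 11 − 1 = 10.
R5 applies: 10 + 3 = 13.
R6 does not apply.
R7 applies (level before this adjustment is 13 < 19, so +1): 13 + 1 = 14.
Final offense level: 14.
Level 14 falls in the 12-18 band.
Fine table: Level 12-18 → CR 43,000–CR 58,000.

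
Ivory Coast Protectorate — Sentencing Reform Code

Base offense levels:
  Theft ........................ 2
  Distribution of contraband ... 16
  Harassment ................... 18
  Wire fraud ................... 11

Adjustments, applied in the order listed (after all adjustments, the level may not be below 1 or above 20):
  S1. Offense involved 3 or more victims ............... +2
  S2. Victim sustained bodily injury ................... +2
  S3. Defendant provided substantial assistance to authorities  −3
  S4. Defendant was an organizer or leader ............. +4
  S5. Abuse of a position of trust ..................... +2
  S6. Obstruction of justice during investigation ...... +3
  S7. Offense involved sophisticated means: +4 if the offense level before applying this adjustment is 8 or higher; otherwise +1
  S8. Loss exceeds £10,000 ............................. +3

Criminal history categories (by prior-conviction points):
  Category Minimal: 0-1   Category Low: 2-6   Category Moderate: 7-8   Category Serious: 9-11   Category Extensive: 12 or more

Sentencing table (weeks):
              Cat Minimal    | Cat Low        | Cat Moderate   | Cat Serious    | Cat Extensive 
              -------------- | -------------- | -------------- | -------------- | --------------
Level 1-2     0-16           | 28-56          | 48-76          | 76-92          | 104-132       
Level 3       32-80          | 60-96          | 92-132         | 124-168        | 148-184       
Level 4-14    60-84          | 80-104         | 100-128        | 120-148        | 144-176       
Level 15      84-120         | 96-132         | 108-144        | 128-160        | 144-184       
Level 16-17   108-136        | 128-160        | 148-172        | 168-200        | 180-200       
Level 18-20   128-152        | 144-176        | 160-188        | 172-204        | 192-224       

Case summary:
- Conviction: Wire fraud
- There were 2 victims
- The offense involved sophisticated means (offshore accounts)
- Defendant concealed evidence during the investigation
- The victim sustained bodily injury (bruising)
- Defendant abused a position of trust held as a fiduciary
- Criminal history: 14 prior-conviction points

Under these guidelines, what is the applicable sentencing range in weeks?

192-224 weeks

Base offense level for wire fraud: 11.
S2 applies: 11 + 2 = 13.
S4 does not apply.
S5 applies: 13 + 2 = 15.
S6 applies: 15 + 3 = 18.
S7 applies (level before this adjustment is 18 ≥ 8, so +4): 18 + 4 = 22.
S8 does not apply.
Level 22 exceeds the maximum of 20; capped at 20.
Final offense level: 20.
Criminal history: 14 prior points → Category Extensive (12+).
Level 20 falls in the 18-20 band.
Grid: Level 18-20 × Category Extensive = 192-224 weeks.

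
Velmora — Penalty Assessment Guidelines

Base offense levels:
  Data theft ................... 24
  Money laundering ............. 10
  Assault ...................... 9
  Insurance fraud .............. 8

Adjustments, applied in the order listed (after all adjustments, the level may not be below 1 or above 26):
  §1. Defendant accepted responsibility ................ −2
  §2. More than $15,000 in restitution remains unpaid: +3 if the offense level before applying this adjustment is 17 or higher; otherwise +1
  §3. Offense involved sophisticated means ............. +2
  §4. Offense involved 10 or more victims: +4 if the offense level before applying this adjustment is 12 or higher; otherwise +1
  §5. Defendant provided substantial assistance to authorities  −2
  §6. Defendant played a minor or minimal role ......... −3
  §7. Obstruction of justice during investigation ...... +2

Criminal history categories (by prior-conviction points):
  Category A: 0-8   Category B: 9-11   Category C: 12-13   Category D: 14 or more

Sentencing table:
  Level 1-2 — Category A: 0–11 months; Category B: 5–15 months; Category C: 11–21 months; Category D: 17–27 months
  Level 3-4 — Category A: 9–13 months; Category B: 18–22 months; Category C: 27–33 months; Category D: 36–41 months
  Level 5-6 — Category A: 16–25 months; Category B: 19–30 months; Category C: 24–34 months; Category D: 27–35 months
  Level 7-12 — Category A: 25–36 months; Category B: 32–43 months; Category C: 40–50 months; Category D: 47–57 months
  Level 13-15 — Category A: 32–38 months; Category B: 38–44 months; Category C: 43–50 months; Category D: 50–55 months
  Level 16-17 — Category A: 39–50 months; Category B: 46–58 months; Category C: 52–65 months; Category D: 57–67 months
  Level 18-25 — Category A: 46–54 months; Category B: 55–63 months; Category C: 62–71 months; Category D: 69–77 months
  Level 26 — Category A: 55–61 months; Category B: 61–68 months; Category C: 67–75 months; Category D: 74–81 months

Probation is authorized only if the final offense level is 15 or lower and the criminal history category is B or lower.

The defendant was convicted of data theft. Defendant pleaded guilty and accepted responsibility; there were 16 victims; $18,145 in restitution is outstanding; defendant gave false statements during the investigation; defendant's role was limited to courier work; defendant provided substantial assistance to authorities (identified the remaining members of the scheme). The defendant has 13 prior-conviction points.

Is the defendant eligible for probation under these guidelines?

Base offense level for data theft: 24.
§1 applies: 24 − 2 = 22.
§2 applies (level before this adjustment is 22 ≥ 17, so +3): 22 + 3 = 25.
§3 does not apply.
§4 applies (level before this adjustment is 25 ≥ 12, so +4): 25 + 4 = 29.
§5 applies: 29 − 2 = 27.
§6 applies: 27 − 3 = 24.
§7 applies: 24 + 2 = 26.
Final offense level: 26.
Criminal history: 13 prior points → Category C (12-13).
Level 26 falls in the 26 band.
Grid: Level 26 × Category C = 67-75 months.
Probation check: level 26 > 15 and category C > B → not eligible.

No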